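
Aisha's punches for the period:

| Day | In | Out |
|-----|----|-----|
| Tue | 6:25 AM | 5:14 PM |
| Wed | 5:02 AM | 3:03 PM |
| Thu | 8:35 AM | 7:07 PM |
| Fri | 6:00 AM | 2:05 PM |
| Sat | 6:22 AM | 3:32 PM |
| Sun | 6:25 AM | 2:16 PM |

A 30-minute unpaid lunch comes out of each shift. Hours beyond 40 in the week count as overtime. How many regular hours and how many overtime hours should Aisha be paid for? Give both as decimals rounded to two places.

Tue: 6:25 AM–5:14 PM = 10 h 49 min; less 30 min break → 10 h 19 min
Wed: 5:02 AM–3:03 PM = 10 h 1 min; less 30 min break → 9 h 31 min
Thu: 8:35 AM–7:07 PM = 10 h 32 min; less 30 min break → 10 h 2 min
Fri: 6:00 AM–2:05 PM = 8 h 5 min; less 30 min break → 7 h 35 min
Sat: 6:22 AM–3:32 PM = 9 h 10 min; less 30 min break → 8 h 40 min
Sun: 6:25 AM–2:16 PM = 7 h 51 min; less 30 min break → 7 h 21 min
Total worked: 53 h 28 min = 53.47 h.
Threshold 40 h → overtime 13 h 28 min, regular 40 h 0 min.

Regular 40.00 hours, overtime 13.47 hours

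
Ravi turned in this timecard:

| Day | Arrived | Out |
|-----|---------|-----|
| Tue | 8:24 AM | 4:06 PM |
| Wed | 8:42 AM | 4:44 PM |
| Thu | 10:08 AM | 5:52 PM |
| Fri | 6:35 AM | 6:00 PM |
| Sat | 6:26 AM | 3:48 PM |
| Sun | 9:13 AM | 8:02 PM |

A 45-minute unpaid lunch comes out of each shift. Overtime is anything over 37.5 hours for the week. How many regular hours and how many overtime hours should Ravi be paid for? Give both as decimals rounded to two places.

Tue: 8:24 AM–4:06 PM = 7 h 42 min; less 45 min break → 6 h 57 min
Wed: 8:42 AM–4:44 PM = 8 h 2 min; less 45 min break → 7 h 17 min
Thu: 10:08 AM–5:52 PM = 7 h 44 min; less 45 min break → 6 h 59 min
Fri: 6:35 AM–6:00 PM = 11 h 25 min; less 45 min break → 10 h 40 min
Sat: 6:26 AM–3:48 PM = 9 h 22 min; less 45 min break → 8 h 37 min
Sun: 9:13 AM–8:02 PM = 10 h 49 min; less 45 min break → 10 h 4 min
Total worked: 50 h 34 min = 50.57 h.
Threshold 37.5 h → overtime 13 h 4 min, regular 37 h 30 min.

Regular 37.50 hours, overtime 13.07 hours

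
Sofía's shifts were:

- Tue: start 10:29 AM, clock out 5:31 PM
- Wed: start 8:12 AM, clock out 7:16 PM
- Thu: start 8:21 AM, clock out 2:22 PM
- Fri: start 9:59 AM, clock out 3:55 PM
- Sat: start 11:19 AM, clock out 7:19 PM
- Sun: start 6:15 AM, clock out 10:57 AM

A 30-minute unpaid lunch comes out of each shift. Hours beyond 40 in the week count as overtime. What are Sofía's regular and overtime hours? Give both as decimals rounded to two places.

Regular 39.75 hours, overtime 0.00 hours

Tue: 10:29 AM–5:31 PM = 7 h 2 min; less 30 min break → 6 h 32 min
Wed: 8:12 AM–7:16 PM = 11 h 4 min; less 30 min break → 10 h 34 min
Thu: 8:21 AM–2:22 PM = 6 h 1 min; less 30 min break → 5 h 31 min
Fri: 9:59 AM–3:55 PM = 5 h 56 min; less 30 min break → 5 h 26 min
Sat: 11:19 AM–7:19 PM = 8 h 0 min; less 30 min break → 7 h 30 min
Sun: 6:15 AM–10:57 AM = 4 h 42 min; less 30 min break → 4 h 12 min
Total worked: 39 h 45 min = 39.75 h.
Threshold 40 h → overtime 0 h 0 min, regular 39 h 45 min.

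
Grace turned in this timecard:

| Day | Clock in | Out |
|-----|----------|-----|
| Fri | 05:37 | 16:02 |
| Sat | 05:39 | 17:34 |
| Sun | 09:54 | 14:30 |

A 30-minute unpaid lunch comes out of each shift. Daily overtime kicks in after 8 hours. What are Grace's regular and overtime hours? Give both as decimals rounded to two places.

Regular 20.10 hours, overtime 5.33 hours

Fri: 05:37–16:02 = 10 h 25 min; less 30 min break → 9 h 55 min
Sat: 05:39–17:34 = 11 h 55 min; less 30 min break → 11 h 25 min
Sun: 09:54–14:30 = 4 h 36 min; less 30 min break → 4 h 6 min
Fri reg 8 h 0 min / OT 1 h 55 min; Sat reg 8 h 0 min / OT 3 h 25 min; Sun reg 4 h 6 min / OT 0 h 0 min.
Totals: regular 20 h 6 min, overtime 5 h 20 min.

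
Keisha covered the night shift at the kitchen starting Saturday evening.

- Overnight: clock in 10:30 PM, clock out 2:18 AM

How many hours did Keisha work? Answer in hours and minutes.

3 h 48 min

Overnight: 10:30 PM → midnight = 1 h 30 min; midnight → 2:18 AM = 2 h 18 min; span 3 h 48 min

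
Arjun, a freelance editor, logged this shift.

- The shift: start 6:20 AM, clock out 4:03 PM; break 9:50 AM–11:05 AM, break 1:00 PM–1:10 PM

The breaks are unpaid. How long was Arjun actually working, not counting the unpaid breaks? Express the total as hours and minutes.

The shift: 6:20 AM–4:03 PM = 9 h 43 min; less 85 min break → 8 h 18 min

8 h 18 min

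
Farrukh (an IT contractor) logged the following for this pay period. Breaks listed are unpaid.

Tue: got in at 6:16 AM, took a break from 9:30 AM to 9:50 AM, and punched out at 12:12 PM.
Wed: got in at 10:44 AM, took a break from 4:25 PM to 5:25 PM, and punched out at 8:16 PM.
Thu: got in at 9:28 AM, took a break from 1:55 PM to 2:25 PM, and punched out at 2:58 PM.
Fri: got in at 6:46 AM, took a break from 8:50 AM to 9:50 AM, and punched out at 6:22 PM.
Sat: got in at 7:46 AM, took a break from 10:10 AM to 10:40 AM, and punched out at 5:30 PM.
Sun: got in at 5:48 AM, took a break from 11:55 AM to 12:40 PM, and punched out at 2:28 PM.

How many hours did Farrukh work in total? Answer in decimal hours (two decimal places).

Tue: 6:16 AM–12:12 PM = 5 h 56 min; less 20 min break → 5 h 36 min
Wed: 10:44 AM–8:16 PM = 9 h 32 min; less 60 min break → 8 h 32 min
Thu: 9:28 AM–2:58 PM = 5 h 30 min; less 30 min break → 5 h 0 min
Fri: 6:46 AM–6:22 PM = 11 h 36 min; less 60 min break → 10 h 36 min
Sat: 7:46 AM–5:30 PM = 9 h 44 min; less 30 min break → 9 h 14 min
Sun: 5:48 AM–2:28 PM = 8 h 40 min; less 45 min break → 7 h 55 min
Total: 5 h 36 min + 8 h 32 min + 5 h 0 min + 10 h 36 min + 9 h 14 min + 7 h 55 min = 46 h 53 min.

46.88 hours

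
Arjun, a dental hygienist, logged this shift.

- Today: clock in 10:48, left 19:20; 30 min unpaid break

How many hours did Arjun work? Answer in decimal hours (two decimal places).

8.03 hours

Today: 10:48–19:20 = 8 h 32 min; less 30 min break → 8 h 2 min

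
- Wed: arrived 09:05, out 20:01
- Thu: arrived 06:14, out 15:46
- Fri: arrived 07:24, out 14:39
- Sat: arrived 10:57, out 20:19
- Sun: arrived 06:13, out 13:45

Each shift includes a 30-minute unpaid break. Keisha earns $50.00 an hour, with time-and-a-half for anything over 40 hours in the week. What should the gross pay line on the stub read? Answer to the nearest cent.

Wed: 09:05–20:01 = 10 h 56 min; less 30 min break → 10 h 26 min
Thu: 06:14–15:46 = 9 h 32 min; less 30 min break → 9 h 2 min
Fri: 07:24–14:39 = 7 h 15 min; less 30 min break → 6 h 45 min
Sat: 10:57–20:19 = 9 h 22 min; less 30 min break → 8 h 52 min
Sun: 06:13–13:45 = 7 h 32 min; less 30 min break → 7 h 2 min
Total worked: 42 h 7 min = 2527 min.
Regular 40 h 0 min = 2400 min at $50.00/h; overtime 2 h 7 min = 127 min at $75.00/h.
Pay = (2400 × $50.00 + 127 × $75.00) ÷ 60 = $2158.75.

$2158.75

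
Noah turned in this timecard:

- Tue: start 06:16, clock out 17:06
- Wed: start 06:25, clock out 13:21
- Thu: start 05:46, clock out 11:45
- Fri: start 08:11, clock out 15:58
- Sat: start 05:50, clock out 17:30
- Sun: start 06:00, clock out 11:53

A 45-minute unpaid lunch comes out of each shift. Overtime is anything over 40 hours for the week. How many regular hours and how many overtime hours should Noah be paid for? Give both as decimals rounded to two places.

Regular 40.00 hours, overtime 4.58 hours

Tue: 06:16–17:06 = 10 h 50 min; less 45 min break → 10 h 5 min
Wed: 06:25–13:21 = 6 h 56 min; less 45 min break → 6 h 11 min
Thu: 05:46–11:45 = 5 h 59 min; less 45 min break → 5 h 14 min
Fri: 08:11–15:58 = 7 h 47 min; less 45 min break → 7 h 2 min
Sat: 05:50–17:30 = 11 h 40 min; less 45 min break → 10 h 55 min
Sun: 06:00–11:53 = 5 h 53 min; less 45 min break → 5 h 8 min
Total worked: 44 h 35 min = 44.58 h.
Threshold 40 h → overtime 4 h 35 min, regular 40 h 0 min.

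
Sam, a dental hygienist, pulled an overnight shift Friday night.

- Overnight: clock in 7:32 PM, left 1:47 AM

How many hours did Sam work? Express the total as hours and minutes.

6 h 15 min

Overnight: 7:32 PM → midnight = 4 h 28 min; midnight → 1:47 AM = 1 h 47 min; span 6 h 15 min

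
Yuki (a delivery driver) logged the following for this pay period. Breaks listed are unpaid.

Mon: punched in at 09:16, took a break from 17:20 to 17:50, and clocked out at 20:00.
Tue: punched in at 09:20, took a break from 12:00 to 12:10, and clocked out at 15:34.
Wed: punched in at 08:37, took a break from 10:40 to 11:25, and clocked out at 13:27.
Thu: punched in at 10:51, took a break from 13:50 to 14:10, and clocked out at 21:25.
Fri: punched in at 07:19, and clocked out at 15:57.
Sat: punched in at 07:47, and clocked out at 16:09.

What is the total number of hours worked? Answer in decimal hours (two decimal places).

47.62 hours

Mon: 09:16–20:00 = 10 h 44 min; less 30 min break → 10 h 14 min
Tue: 09:20–15:34 = 6 h 14 min; less 10 min break → 6 h 4 min
Wed: 08:37–13:27 = 4 h 50 min; less 45 min break → 4 h 5 min
Thu: 10:51–21:25 = 10 h 34 min; less 20 min break → 10 h 14 min
Fri: 07:19–15:57 = 8 h 38 min
Sat: 07:47–16:09 = 8 h 22 min
Total: 10 h 14 min + 6 h 4 min + 4 h 5 min + 10 h 14 min + 8 h 38 min + 8 h 22 min = 47 h 37 min.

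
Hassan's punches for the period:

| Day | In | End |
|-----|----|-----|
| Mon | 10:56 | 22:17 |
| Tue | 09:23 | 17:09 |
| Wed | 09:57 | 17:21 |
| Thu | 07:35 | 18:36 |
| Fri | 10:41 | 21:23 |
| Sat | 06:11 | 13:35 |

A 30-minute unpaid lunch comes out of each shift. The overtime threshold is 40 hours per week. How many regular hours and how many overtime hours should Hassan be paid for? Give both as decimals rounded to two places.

Regular 40.00 hours, overtime 12.63 hours

Mon: 10:56–22:17 = 11 h 21 min; less 30 min break → 10 h 51 min
Tue: 09:23–17:09 = 7 h 46 min; less 30 min break → 7 h 16 min
Wed: 09:57–17:21 = 7 h 24 min; less 30 min break → 6 h 54 min
Thu: 07:35–18:36 = 11 h 1 min; less 30 min break → 10 h 31 min
Fri: 10:41–21:23 = 10 h 42 min; less 30 min break → 10 h 12 min
Sat: 06:11–13:35 = 7 h 24 min; less 30 min break → 6 h 54 min
Total worked: 52 h 38 min = 52.63 h.
Threshold 40 h → overtime 12 h 38 min, regular 40 h 0 min.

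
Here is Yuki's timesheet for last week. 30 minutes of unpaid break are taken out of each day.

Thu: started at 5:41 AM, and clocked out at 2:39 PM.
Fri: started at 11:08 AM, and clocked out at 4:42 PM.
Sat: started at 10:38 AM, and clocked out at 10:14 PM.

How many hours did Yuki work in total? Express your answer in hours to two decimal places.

24.63 hours

Thu: 5:41 AM–2:39 PM = 8 h 58 min; less 30 min break → 8 h 28 min
Fri: 11:08 AM–4:42 PM = 5 h 34 min; less 30 min break → 5 h 4 min
Sat: 10:38 AM–10:14 PM = 11 h 36 min; less 30 min break → 11 h 6 min
Total: 8 h 28 min + 5 h 4 min + 11 h 6 min = 24 h 38 min.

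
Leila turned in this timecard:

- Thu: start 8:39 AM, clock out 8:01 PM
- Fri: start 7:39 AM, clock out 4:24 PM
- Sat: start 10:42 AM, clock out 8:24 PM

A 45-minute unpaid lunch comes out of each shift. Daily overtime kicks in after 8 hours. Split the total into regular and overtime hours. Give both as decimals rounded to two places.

Regular 24.00 hours, overtime 3.57 hours

Thu: 8:39 AM–8:01 PM = 11 h 22 min; less 45 min break → 10 h 37 min
Fri: 7:39 AM–4:24 PM = 8 h 45 min; less 45 min break → 8 h 0 min
Sat: 10:42 AM–8:24 PM = 9 h 42 min; less 45 min break → 8 h 57 min
Thu reg 8 h 0 min / OT 2 h 37 min; Fri reg 8 h 0 min / OT 0 h 0 min; Sat reg 8 h 0 min / OT 0 h 57 min.
Totals: regular 24 h 0 min, overtime 3 h 34 min.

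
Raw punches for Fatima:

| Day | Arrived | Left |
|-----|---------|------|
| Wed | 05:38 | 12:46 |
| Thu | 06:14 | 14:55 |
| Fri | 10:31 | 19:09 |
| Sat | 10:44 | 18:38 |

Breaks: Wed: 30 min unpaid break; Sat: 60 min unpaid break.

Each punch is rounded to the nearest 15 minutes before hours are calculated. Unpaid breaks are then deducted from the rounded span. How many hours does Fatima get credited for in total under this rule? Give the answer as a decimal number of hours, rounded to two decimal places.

31.00 hours

Wed: in 05:38→05:45, out 12:46→12:45; 7 h 0 min − 30 min = 6 h 30 min
Thu: in 06:14→06:15, out 14:55→15:00; 8 h 45 min
Fri: in 10:31→10:30, out 19:09→19:15; 8 h 45 min
Sat: in 10:44→10:45, out 18:38→18:45; 8 h 0 min − 60 min = 7 h 0 min
Total credited: 31 h 0 min.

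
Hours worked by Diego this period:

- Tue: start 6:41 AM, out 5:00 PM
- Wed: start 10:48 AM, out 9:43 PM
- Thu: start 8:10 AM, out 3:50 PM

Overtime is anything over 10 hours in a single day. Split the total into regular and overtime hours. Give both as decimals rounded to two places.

Tue: 6:41 AM–5:00 PM = 10 h 19 min
Wed: 10:48 AM–9:43 PM = 10 h 55 min
Thu: 8:10 AM–3:50 PM = 7 h 40 min
Tue reg 10 h 0 min / OT 0 h 19 min; Wed reg 10 h 0 min / OT 0 h 55 min; Thu reg 7 h 40 min / OT 0 h 0 min.
Totals: regular 27 h 40 min, overtime 1 h 14 min.

Regular 27.67 hours, overtime 1.23 hours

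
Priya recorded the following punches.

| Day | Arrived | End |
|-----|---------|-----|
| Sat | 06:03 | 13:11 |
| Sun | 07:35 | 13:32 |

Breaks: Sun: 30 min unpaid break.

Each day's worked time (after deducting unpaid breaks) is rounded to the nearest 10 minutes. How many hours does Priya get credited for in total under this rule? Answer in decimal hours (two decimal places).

12.67 hours

Sat: 06:03–13:11 = 7 h 8 min → rounds to 7 h 10 min
Sun: 07:35–13:32 = 5 h 57 min − 30 min = 5 h 27 min → rounds to 5 h 30 min
Total credited: 12 h 40 min.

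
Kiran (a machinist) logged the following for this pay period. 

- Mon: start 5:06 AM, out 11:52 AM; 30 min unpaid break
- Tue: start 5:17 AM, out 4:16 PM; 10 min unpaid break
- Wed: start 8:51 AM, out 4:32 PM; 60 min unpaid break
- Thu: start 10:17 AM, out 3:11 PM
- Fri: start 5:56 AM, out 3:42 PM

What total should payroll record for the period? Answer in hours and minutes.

38 h 26 min

Mon: 5:06 AM–11:52 AM = 6 h 46 min; less 30 min break → 6 h 16 min
Tue: 5:17 AM–4:16 PM = 10 h 59 min; less 10 min break → 10 h 49 min
Wed: 8:51 AM–4:32 PM = 7 h 41 min; less 60 min break → 6 h 41 min
Thu: 10:17 AM–3:11 PM = 4 h 54 min
Fri: 5:56 AM–3:42 PM = 9 h 46 min
Total: 6 h 16 min + 10 h 49 min + 6 h 41 min + 4 h 54 min + 9 h 46 min = 38 h 26 min.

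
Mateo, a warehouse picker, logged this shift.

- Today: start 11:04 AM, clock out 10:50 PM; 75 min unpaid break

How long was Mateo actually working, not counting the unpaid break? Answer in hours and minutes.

Today: 11:04 AM–10:50 PM = 11 h 46 min; less 75 min break → 10 h 31 min

10 h 31 min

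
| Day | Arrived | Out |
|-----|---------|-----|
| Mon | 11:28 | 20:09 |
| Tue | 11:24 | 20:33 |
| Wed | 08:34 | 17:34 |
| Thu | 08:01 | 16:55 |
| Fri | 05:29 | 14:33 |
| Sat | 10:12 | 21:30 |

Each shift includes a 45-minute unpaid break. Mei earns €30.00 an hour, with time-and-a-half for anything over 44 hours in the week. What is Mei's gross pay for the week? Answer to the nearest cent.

Mon: 11:28–20:09 = 8 h 41 min; less 45 min break → 7 h 56 min
Tue: 11:24–20:33 = 9 h 9 min; less 45 min break → 8 h 24 min
Wed: 08:34–17:34 = 9 h 0 min; less 45 min break → 8 h 15 min
Thu: 08:01–16:55 = 8 h 54 min; less 45 min break → 8 h 9 min
Fri: 05:29–14:33 = 9 h 4 min; less 45 min break → 8 h 19 min
Sat: 10:12–21:30 = 11 h 18 min; less 45 min break → 10 h 33 min
Total worked: 51 h 36 min = 3096 min.
Regular 44 h 0 min = 2640 min at €30.00/h; overtime 7 h 36 min = 456 min at €45.00/h.
Pay = (2640 × €30.00 + 456 × €45.00) ÷ 60 = €1662.00.

€1662.00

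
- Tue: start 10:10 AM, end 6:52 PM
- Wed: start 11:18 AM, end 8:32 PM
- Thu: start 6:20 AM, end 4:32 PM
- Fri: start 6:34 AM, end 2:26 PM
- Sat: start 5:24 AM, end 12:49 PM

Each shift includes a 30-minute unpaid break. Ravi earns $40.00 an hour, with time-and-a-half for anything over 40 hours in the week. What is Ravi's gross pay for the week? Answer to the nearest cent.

Tue: 10:10 AM–6:52 PM = 8 h 42 min; less 30 min break → 8 h 12 min
Wed: 11:18 AM–8:32 PM = 9 h 14 min; less 30 min break → 8 h 44 min
Thu: 6:20 AM–4:32 PM = 10 h 12 min; less 30 min break → 9 h 42 min
Fri: 6:34 AM–2:26 PM = 7 h 52 min; less 30 min break → 7 h 22 min
Sat: 5:24 AM–12:49 PM = 7 h 25 min; less 30 min break → 6 h 55 min
Total worked: 40 h 55 min = 2455 min.
Regular 40 h 0 min = 2400 min at $40.00/h; overtime 0 h 55 min = 55 min at $60.00/h.
Pay = (2400 × $40.00 + 55 × $60.00) ÷ 60 = $1655.00.

$1655.00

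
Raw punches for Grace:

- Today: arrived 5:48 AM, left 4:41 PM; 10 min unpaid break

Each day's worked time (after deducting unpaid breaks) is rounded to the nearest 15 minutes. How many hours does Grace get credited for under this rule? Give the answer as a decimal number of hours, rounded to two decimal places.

Today: 5:48 AM–4:41 PM = 10 h 53 min − 10 min = 10 h 43 min → rounds to 10 h 45 min

10.75 hours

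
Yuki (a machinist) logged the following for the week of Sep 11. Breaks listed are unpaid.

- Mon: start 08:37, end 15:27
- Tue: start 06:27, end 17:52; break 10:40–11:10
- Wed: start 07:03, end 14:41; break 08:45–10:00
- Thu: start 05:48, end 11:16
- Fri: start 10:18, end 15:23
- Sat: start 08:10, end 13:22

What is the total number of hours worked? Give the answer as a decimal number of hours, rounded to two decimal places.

39.88 hours

Mon: 08:37–15:27 = 6 h 50 min
Tue: 06:27–17:52 = 11 h 25 min; less 30 min break → 10 h 55 min
Wed: 07:03–14:41 = 7 h 38 min; less 75 min break → 6 h 23 min
Thu: 05:48–11:16 = 5 h 28 min
Fri: 10:18–15:23 = 5 h 5 min
Sat: 08:10–13:22 = 5 h 12 min
Total: 6 h 50 min + 10 h 55 min + 6 h 23 min + 5 h 28 min + 5 h 5 min + 5 h 12 min = 39 h 53 min.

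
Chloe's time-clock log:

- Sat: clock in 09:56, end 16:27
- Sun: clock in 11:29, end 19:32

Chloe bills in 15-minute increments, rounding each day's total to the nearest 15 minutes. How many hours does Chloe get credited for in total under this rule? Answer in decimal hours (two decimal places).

14.50 hours

Sat: 09:56–16:27 = 6 h 31 min → rounds to 6 h 30 min
Sun: 11:29–19:32 = 8 h 3 min → rounds to 8 h 0 min
Total credited: 14 h 30 min.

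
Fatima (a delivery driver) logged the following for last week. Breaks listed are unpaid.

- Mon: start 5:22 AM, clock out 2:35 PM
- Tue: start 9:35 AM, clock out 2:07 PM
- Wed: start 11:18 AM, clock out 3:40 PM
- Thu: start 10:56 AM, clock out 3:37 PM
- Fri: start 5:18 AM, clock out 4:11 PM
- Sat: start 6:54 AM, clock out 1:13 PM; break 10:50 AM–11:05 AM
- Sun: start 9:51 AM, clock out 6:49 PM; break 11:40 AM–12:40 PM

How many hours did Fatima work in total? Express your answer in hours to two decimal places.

47.72 hours

Mon: 5:22 AM–2:35 PM = 9 h 13 min
Tue: 9:35 AM–2:07 PM = 4 h 32 min
Wed: 11:18 AM–3:40 PM = 4 h 22 min
Thu: 10:56 AM–3:37 PM = 4 h 41 min
Fri: 5:18 AM–4:11 PM = 10 h 53 min
Sat: 6:54 AM–1:13 PM = 6 h 19 min; less 15 min break → 6 h 4 min
Sun: 9:51 AM–6:49 PM = 8 h 58 min; less 60 min break → 7 h 58 min
Total: 9 h 13 min + 4 h 32 min + 4 h 22 min + 4 h 41 min + 10 h 53 min + 6 h 4 min + 7 h 58 min = 47 h 43 min.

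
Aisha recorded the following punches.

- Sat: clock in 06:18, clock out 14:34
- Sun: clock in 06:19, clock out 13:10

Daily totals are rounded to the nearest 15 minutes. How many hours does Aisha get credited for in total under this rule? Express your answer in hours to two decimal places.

15.00 hours

Sat: 06:18–14:34 = 8 h 16 min → rounds to 8 h 15 min
Sun: 06:19–13:10 = 6 h 51 min → rounds to 6 h 45 min
Total credited: 15 h 0 min.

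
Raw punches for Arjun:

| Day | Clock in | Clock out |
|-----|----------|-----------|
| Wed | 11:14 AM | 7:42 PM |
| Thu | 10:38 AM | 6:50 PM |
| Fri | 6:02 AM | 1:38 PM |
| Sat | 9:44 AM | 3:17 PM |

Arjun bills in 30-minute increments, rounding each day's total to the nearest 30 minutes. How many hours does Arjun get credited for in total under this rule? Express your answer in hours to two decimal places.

29.50 hours

Wed: 11:14 AM–7:42 PM = 8 h 28 min → rounds to 8 h 30 min
Thu: 10:38 AM–6:50 PM = 8 h 12 min → rounds to 8 h 0 min
Fri: 6:02 AM–1:38 PM = 7 h 36 min → rounds to 7 h 30 min
Sat: 9:44 AM–3:17 PM = 5 h 33 min → rounds to 5 h 30 min
Total credited: 29 h 30 min.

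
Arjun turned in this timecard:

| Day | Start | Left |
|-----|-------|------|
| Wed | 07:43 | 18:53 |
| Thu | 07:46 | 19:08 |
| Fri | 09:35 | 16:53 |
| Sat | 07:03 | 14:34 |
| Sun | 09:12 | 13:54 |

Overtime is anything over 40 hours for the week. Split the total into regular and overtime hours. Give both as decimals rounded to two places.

Wed: 07:43–18:53 = 11 h 10 min
Thu: 07:46–19:08 = 11 h 22 min
Fri: 09:35–16:53 = 7 h 18 min
Sat: 07:03–14:34 = 7 h 31 min
Sun: 09:12–13:54 = 4 h 42 min
Total worked: 42 h 3 min = 42.05 h.
Threshold 40 h → overtime 2 h 3 min, regular 40 h 0 min.

Regular 40.00 hours, overtime 2.05 hours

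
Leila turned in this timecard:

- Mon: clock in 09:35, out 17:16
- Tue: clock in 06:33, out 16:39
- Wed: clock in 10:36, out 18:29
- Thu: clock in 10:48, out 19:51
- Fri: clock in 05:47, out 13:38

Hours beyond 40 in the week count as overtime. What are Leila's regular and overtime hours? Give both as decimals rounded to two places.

Mon: 09:35–17:16 = 7 h 41 min
Tue: 06:33–16:39 = 10 h 6 min
Wed: 10:36–18:29 = 7 h 53 min
Thu: 10:48–19:51 = 9 h 3 min
Fri: 05:47–13:38 = 7 h 51 min
Total worked: 42 h 34 min = 42.57 h.
Threshold 40 h → overtime 2 h 34 min, regular 40 h 0 min.

Regular 40.00 hours, overtime 2.57 hours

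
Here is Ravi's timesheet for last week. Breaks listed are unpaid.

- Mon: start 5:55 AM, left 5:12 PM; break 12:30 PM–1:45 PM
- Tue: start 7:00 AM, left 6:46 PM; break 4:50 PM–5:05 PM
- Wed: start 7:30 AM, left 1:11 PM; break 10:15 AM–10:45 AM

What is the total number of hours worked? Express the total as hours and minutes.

26 h 44 min

Mon: 5:55 AM–5:12 PM = 11 h 17 min; less 75 min break → 10 h 2 min
Tue: 7:00 AM–6:46 PM = 11 h 46 min; less 15 min break → 11 h 31 min
Wed: 7:30 AM–1:11 PM = 5 h 41 min; less 30 min break → 5 h 11 min
Total: 10 h 2 min + 11 h 31 min + 5 h 11 min = 26 h 44 min.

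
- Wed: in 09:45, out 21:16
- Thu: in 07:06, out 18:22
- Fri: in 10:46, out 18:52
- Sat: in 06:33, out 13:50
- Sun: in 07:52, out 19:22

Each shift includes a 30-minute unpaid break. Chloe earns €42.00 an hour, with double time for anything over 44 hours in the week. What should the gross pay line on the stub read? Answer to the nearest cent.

€2114.00

Wed: 09:45–21:16 = 11 h 31 min; less 30 min break → 11 h 1 min
Thu: 07:06–18:22 = 11 h 16 min; less 30 min break → 10 h 46 min
Fri: 10:46–18:52 = 8 h 6 min; less 30 min break → 7 h 36 min
Sat: 06:33–13:50 = 7 h 17 min; less 30 min break → 6 h 47 min
Sun: 07:52–19:22 = 11 h 30 min; less 30 min break → 11 h 0 min
Total worked: 47 h 10 min = 2830 min.
Regular 44 h 0 min = 2640 min at €42.00/h; overtime 3 h 10 min = 190 min at €84.00/h.
Pay = (2640 × €42.00 + 190 × €84.00) ÷ 60 = €2114.00.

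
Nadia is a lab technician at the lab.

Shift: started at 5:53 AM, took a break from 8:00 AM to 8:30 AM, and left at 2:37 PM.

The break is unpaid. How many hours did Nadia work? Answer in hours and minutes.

8 h 14 min

Shift: 5:53 AM–2:37 PM = 8 h 44 min; less 30 min break → 8 h 14 min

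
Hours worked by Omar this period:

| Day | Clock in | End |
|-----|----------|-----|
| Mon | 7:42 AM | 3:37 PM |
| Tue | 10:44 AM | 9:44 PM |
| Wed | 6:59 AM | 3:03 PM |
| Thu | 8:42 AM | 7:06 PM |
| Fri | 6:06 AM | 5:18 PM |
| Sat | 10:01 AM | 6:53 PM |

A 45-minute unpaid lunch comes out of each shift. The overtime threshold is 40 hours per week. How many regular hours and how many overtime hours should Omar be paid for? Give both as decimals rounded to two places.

Regular 40.00 hours, overtime 12.95 hours

Mon: 7:42 AM–3:37 PM = 7 h 55 min; less 45 min break → 7 h 10 min
Tue: 10:44 AM–9:44 PM = 11 h 0 min; less 45 min break → 10 h 15 min
Wed: 6:59 AM–3:03 PM = 8 h 4 min; less 45 min break → 7 h 19 min
Thu: 8:42 AM–7:06 PM = 10 h 24 min; less 45 min break → 9 h 39 min
Fri: 6:06 AM–5:18 PM = 11 h 12 min; less 45 min break → 10 h 27 min
Sat: 10:01 AM–6:53 PM = 8 h 52 min; less 45 min break → 8 h 7 min
Total worked: 52 h 57 min = 52.95 h.
Threshold 40 h → overtime 12 h 57 min, regular 40 h 0 min.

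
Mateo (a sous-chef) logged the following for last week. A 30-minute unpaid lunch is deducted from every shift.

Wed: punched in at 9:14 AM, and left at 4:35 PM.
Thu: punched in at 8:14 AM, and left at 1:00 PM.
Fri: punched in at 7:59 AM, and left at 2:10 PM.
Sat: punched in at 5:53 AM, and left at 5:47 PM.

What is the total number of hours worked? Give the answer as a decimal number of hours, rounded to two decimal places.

Wed: 9:14 AM–4:35 PM = 7 h 21 min; less 30 min break → 6 h 51 min
Thu: 8:14 AM–1:00 PM = 4 h 46 min; less 30 min break → 4 h 16 min
Fri: 7:59 AM–2:10 PM = 6 h 11 min; less 30 min break → 5 h 41 min
Sat: 5:53 AM–5:47 PM = 11 h 54 min; less 30 min break → 11 h 24 min
Total: 6 h 51 min + 4 h 16 min + 5 h 41 min + 11 h 24 min = 28 h 12 min.

28.20 hours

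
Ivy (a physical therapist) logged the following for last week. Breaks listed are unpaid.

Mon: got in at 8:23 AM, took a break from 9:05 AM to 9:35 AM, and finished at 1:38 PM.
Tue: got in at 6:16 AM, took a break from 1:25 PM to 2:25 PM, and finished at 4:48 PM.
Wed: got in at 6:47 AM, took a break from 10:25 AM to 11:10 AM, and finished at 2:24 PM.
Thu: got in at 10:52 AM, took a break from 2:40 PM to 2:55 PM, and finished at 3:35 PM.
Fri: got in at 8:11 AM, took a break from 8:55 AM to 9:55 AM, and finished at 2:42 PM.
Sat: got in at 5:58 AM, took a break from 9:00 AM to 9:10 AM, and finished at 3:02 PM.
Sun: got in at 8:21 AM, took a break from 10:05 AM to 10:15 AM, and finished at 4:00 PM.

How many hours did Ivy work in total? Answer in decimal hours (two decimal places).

47.52 hours

Mon: 8:23 AM–1:38 PM = 5 h 15 min; less 30 min break → 4 h 45 min
Tue: 6:16 AM–4:48 PM = 10 h 32 min; less 60 min break → 9 h 32 min
Wed: 6:47 AM–2:24 PM = 7 h 37 min; less 45 min break → 6 h 52 min
Thu: 10:52 AM–3:35 PM = 4 h 43 min; less 15 min break → 4 h 28 min
Fri: 8:11 AM–2:42 PM = 6 h 31 min; less 60 min break → 5 h 31 min
Sat: 5:58 AM–3:02 PM = 9 h 4 min; less 10 min break → 8 h 54 min
Sun: 8:21 AM–4:00 PM = 7 h 39 min; less 10 min break → 7 h 29 min
Total: 4 h 45 min + 9 h 32 min + 6 h 52 min + 4 h 28 min + 5 h 31 min + 8 h 54 min + 7 h 29 min = 47 h 31 min.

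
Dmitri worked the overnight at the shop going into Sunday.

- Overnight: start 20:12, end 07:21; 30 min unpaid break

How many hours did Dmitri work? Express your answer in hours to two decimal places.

Overnight: 20:12 → midnight = 3 h 48 min; midnight → 07:21 = 7 h 21 min; span 11 h 9 min; less 30 min break → 10 h 39 min

10.65 hours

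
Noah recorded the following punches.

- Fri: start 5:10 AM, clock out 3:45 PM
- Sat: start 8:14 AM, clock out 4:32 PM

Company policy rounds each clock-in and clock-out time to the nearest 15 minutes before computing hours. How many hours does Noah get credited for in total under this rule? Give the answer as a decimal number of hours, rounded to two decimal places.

18.75 hours

Fri: in 5:10 AM→5:15 AM, out 3:45 PM→3:45 PM; 10 h 30 min
Sat: in 8:14 AM→8:15 AM, out 4:32 PM→4:30 PM; 8 h 15 min
Total credited: 18 h 45 min.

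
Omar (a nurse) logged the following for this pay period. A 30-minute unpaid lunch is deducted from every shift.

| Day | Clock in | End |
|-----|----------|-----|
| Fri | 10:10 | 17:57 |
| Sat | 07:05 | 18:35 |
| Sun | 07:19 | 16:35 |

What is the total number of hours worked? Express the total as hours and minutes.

27 h 3 min

Fri: 10:10–17:57 = 7 h 47 min; less 30 min break → 7 h 17 min
Sat: 07:05–18:35 = 11 h 30 min; less 30 min break → 11 h 0 min
Sun: 07:19–16:35 = 9 h 16 min; less 30 min break → 8 h 46 min
Total: 7 h 17 min + 11 h 0 min + 8 h 46 min = 27 h 3 min.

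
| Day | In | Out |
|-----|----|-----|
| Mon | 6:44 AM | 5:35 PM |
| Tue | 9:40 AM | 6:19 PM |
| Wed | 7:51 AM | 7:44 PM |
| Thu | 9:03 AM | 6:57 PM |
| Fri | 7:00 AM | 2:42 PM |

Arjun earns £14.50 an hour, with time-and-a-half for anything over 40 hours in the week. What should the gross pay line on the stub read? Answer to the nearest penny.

Mon: 6:44 AM–5:35 PM = 10 h 51 min
Tue: 9:40 AM–6:19 PM = 8 h 39 min
Wed: 7:51 AM–7:44 PM = 11 h 53 min
Thu: 9:03 AM–6:57 PM = 9 h 54 min
Fri: 7:00 AM–2:42 PM = 7 h 42 min
Total worked: 48 h 59 min = 2939 min.
Regular 40 h 0 min = 2400 min at £14.50/h; overtime 8 h 59 min = 539 min at £21.75/h.
Pay = (2400 × £14.50 + 539 × £21.75) ÷ 60 = £775.39.

£775.39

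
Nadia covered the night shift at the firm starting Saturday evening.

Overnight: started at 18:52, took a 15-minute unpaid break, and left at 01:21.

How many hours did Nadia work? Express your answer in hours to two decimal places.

6.23 hours

Overnight: 18:52 → midnight = 5 h 8 min; midnight → 01:21 = 1 h 21 min; span 6 h 29 min; less 15 min break → 6 h 14 min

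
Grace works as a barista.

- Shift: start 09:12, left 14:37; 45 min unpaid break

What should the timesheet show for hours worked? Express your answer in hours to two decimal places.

Shift: 09:12–14:37 = 5 h 25 min; less 45 min break → 4 h 40 min

4.67 hours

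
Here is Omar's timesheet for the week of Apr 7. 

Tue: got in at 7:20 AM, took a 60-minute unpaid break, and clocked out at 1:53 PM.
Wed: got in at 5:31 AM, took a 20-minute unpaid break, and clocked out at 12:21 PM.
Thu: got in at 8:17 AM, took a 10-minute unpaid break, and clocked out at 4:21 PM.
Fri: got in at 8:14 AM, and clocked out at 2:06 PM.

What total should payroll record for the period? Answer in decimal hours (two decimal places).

Tue: 7:20 AM–1:53 PM = 6 h 33 min; less 60 min break → 5 h 33 min
Wed: 5:31 AM–12:21 PM = 6 h 50 min; less 20 min break → 6 h 30 min
Thu: 8:17 AM–4:21 PM = 8 h 4 min; less 10 min break → 7 h 54 min
Fri: 8:14 AM–2:06 PM = 5 h 52 min
Total: 5 h 33 min + 6 h 30 min + 7 h 54 min + 5 h 52 min = 25 h 49 min.

25.82 hours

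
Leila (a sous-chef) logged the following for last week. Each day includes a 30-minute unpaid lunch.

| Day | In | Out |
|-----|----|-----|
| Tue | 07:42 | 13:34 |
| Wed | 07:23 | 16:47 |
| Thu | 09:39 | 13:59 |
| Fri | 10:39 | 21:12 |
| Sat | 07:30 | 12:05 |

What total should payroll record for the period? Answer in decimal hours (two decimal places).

32.23 hours

Tue: 07:42–13:34 = 5 h 52 min; less 30 min break → 5 h 22 min
Wed: 07:23–16:47 = 9 h 24 min; less 30 min break → 8 h 54 min
Thu: 09:39–13:59 = 4 h 20 min; less 30 min break → 3 h 50 min
Fri: 10:39–21:12 = 10 h 33 min; less 30 min break → 10 h 3 min
Sat: 07:30–12:05 = 4 h 35 min; less 30 min break → 4 h 5 min
Total: 5 h 22 min + 8 h 54 min + 3 h 50 min + 10 h 3 min + 4 h 5 min = 32 h 14 min.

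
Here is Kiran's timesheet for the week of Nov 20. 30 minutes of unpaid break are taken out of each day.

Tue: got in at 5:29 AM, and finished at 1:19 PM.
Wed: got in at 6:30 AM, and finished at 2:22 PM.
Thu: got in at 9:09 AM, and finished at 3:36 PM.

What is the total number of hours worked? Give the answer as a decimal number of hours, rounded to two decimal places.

20.65 hours

Tue: 5:29 AM–1:19 PM = 7 h 50 min; less 30 min break → 7 h 20 min
Wed: 6:30 AM–2:22 PM = 7 h 52 min; less 30 min break → 7 h 22 min
Thu: 9:09 AM–3:36 PM = 6 h 27 min; less 30 min break → 5 h 57 min
Total: 7 h 20 min + 7 h 22 min + 5 h 57 min = 20 h 39 min.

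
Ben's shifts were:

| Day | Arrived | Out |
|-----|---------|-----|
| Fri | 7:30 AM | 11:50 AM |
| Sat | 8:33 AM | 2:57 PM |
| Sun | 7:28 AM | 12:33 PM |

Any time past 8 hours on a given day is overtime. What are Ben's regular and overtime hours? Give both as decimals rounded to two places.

Regular 15.82 hours, overtime 0.00 hours

Fri: 7:30 AM–11:50 AM = 4 h 20 min
Sat: 8:33 AM–2:57 PM = 6 h 24 min
Sun: 7:28 AM–12:33 PM = 5 h 5 min
Fri reg 4 h 20 min / OT 0 h 0 min; Sat reg 6 h 24 min / OT 0 h 0 min; Sun reg 5 h 5 min / OT 0 h 0 min.
Totals: regular 15 h 49 min, overtime 0 h 0 min.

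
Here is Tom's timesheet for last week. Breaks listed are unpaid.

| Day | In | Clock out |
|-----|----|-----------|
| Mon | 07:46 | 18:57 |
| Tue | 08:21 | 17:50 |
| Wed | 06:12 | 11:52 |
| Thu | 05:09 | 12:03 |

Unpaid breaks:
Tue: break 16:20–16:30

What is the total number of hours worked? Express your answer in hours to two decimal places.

Mon: 07:46–18:57 = 11 h 11 min
Tue: 08:21–17:50 = 9 h 29 min; less 10 min break → 9 h 19 min
Wed: 06:12–11:52 = 5 h 40 min
Thu: 05:09–12:03 = 6 h 54 min
Total: 11 h 11 min + 9 h 19 min + 5 h 40 min + 6 h 54 min = 33 h 4 min.

33.07 hours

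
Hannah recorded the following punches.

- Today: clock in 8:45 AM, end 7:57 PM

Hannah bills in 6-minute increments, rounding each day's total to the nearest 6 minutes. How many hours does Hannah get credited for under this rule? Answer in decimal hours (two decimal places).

11.20 hours

Today: 8:45 AM–7:57 PM = 11 h 12 min → rounds to 11 h 12 min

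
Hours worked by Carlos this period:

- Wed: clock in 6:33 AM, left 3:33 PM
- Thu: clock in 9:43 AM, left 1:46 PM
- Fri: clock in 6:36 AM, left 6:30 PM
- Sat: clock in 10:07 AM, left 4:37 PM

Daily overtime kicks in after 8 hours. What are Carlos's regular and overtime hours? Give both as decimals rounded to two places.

Wed: 6:33 AM–3:33 PM = 9 h 0 min
Thu: 9:43 AM–1:46 PM = 4 h 3 min
Fri: 6:36 AM–6:30 PM = 11 h 54 min
Sat: 10:07 AM–4:37 PM = 6 h 30 min
Wed reg 8 h 0 min / OT 1 h 0 min; Thu reg 4 h 3 min / OT 0 h 0 min; Fri reg 8 h 0 min / OT 3 h 54 min; Sat reg 6 h 30 min / OT 0 h 0 min.
Totals: regular 26 h 33 min, overtime 4 h 54 min.

Regular 26.55 hours, overtime 4.90 hours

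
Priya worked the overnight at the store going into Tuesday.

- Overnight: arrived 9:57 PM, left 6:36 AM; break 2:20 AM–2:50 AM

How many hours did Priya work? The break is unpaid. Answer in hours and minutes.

8 h 9 min

Overnight: 9:57 PM → midnight = 2 h 3 min; midnight → 6:36 AM = 6 h 36 min; span 8 h 39 min; less 30 min break → 8 h 9 min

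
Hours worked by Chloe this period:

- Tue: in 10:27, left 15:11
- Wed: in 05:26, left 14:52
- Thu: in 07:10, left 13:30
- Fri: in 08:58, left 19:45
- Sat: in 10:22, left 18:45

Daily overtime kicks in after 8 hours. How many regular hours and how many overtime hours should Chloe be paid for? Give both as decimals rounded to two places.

Tue: 10:27–15:11 = 4 h 44 min
Wed: 05:26–14:52 = 9 h 26 min
Thu: 07:10–13:30 = 6 h 20 min
Fri: 08:58–19:45 = 10 h 47 min
Sat: 10:22–18:45 = 8 h 23 min
Tue reg 4 h 44 min / OT 0 h 0 min; Wed reg 8 h 0 min / OT 1 h 26 min; Thu reg 6 h 20 min / OT 0 h 0 min; Fri reg 8 h 0 min / OT 2 h 47 min; Sat reg 8 h 0 min / OT 0 h 23 min.
Totals: regular 35 h 4 min, overtime 4 h 36 min.

Regular 35.07 hours, overtime 4.60 hours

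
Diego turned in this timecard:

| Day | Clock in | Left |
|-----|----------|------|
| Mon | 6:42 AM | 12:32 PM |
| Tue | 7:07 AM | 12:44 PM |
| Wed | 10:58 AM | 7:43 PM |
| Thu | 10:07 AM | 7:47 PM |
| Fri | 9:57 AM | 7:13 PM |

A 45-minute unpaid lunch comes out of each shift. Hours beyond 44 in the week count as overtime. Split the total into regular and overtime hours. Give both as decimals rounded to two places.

Regular 35.38 hours, overtime 0.00 hours

Mon: 6:42 AM–12:32 PM = 5 h 50 min; less 45 min break → 5 h 5 min
Tue: 7:07 AM–12:44 PM = 5 h 37 min; less 45 min break → 4 h 52 min
Wed: 10:58 AM–7:43 PM = 8 h 45 min; less 45 min break → 8 h 0 min
Thu: 10:07 AM–7:47 PM = 9 h 40 min; less 45 min break → 8 h 55 min
Fri: 9:57 AM–7:13 PM = 9 h 16 min; less 45 min break → 8 h 31 min
Total worked: 35 h 23 min = 35.38 h.
Threshold 44 h → overtime 0 h 0 min, regular 35 h 23 min.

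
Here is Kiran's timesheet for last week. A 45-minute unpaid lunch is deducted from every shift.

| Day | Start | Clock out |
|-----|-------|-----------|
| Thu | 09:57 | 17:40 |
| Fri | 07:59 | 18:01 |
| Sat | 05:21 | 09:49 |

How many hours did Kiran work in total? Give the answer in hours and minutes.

19 h 58 min

Thu: 09:57–17:40 = 7 h 43 min; less 45 min break → 6 h 58 min
Fri: 07:59–18:01 = 10 h 2 min; less 45 min break → 9 h 17 min
Sat: 05:21–09:49 = 4 h 28 min; less 45 min break → 3 h 43 min
Total: 6 h 58 min + 9 h 17 min + 3 h 43 min = 19 h 58 min.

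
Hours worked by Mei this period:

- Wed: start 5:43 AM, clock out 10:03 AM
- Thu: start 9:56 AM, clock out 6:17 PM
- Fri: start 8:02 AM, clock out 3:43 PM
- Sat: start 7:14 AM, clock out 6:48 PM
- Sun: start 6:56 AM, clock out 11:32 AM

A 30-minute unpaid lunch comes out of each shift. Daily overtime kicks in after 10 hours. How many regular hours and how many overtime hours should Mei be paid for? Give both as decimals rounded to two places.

Regular 32.97 hours, overtime 1.07 hours

Wed: 5:43 AM–10:03 AM = 4 h 20 min; less 30 min break → 3 h 50 min
Thu: 9:56 AM–6:17 PM = 8 h 21 min; less 30 min break → 7 h 51 min
Fri: 8:02 AM–3:43 PM = 7 h 41 min; less 30 min break → 7 h 11 min
Sat: 7:14 AM–6:48 PM = 11 h 34 min; less 30 min break → 11 h 4 min
Sun: 6:56 AM–11:32 AM = 4 h 36 min; less 30 min break → 4 h 6 min
Wed reg 3 h 50 min / OT 0 h 0 min; Thu reg 7 h 51 min / OT 0 h 0 min; Fri reg 7 h 11 min / OT 0 h 0 min; Sat reg 10 h 0 min / OT 1 h 4 min; Sun reg 4 h 6 min / OT 0 h 0 min.
Totals: regular 32 h 58 min, overtime 1 h 4 min.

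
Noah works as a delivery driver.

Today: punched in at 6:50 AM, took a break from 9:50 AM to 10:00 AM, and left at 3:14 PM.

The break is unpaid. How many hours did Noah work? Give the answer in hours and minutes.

Today: 6:50 AM–3:14 PM = 8 h 24 min; less 10 min break → 8 h 14 min

8 h 14 min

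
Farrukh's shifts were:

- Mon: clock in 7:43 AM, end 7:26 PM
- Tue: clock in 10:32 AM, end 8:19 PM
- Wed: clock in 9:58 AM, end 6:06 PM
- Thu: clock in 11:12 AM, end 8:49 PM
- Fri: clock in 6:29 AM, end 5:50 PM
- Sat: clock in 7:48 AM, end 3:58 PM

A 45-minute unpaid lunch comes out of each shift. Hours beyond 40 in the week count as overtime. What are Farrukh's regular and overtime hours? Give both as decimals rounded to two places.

Regular 40.00 hours, overtime 14.27 hours

Mon: 7:43 AM–7:26 PM = 11 h 43 min; less 45 min break → 10 h 58 min
Tue: 10:32 AM–8:19 PM = 9 h 47 min; less 45 min break → 9 h 2 min
Wed: 9:58 AM–6:06 PM = 8 h 8 min; less 45 min break → 7 h 23 min
Thu: 11:12 AM–8:49 PM = 9 h 37 min; less 45 min break → 8 h 52 min
Fri: 6:29 AM–5:50 PM = 11 h 21 min; less 45 min break → 10 h 36 min
Sat: 7:48 AM–3:58 PM = 8 h 10 min; less 45 min break → 7 h 25 min
Total worked: 54 h 16 min = 54.27 h.
Threshold 40 h → overtime 14 h 16 min, regular 40 h 0 min.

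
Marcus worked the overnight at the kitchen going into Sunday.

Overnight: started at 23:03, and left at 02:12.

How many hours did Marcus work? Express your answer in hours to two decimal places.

3.15 hours

Overnight: 23:03 → midnight = 0 h 57 min; midnight → 02:12 = 2 h 12 min; span 3 h 9 min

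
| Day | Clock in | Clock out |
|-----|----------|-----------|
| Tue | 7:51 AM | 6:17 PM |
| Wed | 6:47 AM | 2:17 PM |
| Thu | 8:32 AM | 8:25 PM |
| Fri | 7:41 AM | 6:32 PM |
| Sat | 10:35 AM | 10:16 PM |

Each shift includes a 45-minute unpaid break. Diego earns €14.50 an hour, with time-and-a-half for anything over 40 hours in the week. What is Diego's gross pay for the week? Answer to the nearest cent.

Tue: 7:51 AM–6:17 PM = 10 h 26 min; less 45 min break → 9 h 41 min
Wed: 6:47 AM–2:17 PM = 7 h 30 min; less 45 min break → 6 h 45 min
Thu: 8:32 AM–8:25 PM = 11 h 53 min; less 45 min break → 11 h 8 min
Fri: 7:41 AM–6:32 PM = 10 h 51 min; less 45 min break → 10 h 6 min
Sat: 10:35 AM–10:16 PM = 11 h 41 min; less 45 min break → 10 h 56 min
Total worked: 48 h 36 min = 2916 min.
Regular 40 h 0 min = 2400 min at €14.50/h; overtime 8 h 36 min = 516 min at €21.75/h.
Pay = (2400 × €14.50 + 516 × €21.75) ÷ 60 = €767.05.

€767.05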